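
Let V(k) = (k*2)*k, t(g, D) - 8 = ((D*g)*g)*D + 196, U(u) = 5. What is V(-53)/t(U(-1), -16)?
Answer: 2809/3302 ≈ 0.85070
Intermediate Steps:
t(g, D) = 204 + D**2*g**2 (t(g, D) = 8 + (((D*g)*g)*D + 196) = 8 + ((D*g**2)*D + 196) = 8 + (D**2*g**2 + 196) = 8 + (196 + D**2*g**2) = 204 + D**2*g**2)
V(k) = 2*k**2 (V(k) = (2*k)*k = 2*k**2)
V(-53)/t(U(-1), -16) = (2*(-53)**2)/(204 + (-16)**2*5**2) = (2*2809)/(204 + 256*25) = 5618/(204 + 6400) = 5618/6604 = 5618*(1/6604) = 2809/3302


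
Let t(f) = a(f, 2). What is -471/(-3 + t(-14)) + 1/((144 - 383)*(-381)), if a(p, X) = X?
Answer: 42888790/91059 ≈ 471.00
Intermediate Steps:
t(f) = 2
-471/(-3 + t(-14)) + 1/((144 - 383)*(-381)) = -471/(-3 + 2) + 1/((144 - 383)*(-381)) = -471/(-1) - 1/381/(-239) = -471*(-1) - 1/239*(-1/381) = 471 + 1/91059 = 42888790/91059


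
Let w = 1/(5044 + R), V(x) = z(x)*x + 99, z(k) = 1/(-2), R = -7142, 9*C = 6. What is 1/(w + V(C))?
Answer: 6294/621005 ≈ 0.010135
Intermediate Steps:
C = ⅔ (C = (⅑)*6 = ⅔ ≈ 0.66667)
z(k) = -½
V(x) = 99 - x/2 (V(x) = -x/2 + 99 = 99 - x/2)
w = -1/2098 (w = 1/(5044 - 7142) = 1/(-2098) = -1/2098 ≈ -0.00047664)
1/(w + V(C)) = 1/(-1/2098 + (99 - ½*⅔)) = 1/(-1/2098 + (99 - ⅓)) = 1/(-1/2098 + 296/3) = 1/(621005/6294) = 6294/621005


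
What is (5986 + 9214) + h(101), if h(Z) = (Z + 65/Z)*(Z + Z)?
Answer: 35732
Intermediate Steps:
h(Z) = 2*Z*(Z + 65/Z) (h(Z) = (Z + 65/Z)*(2*Z) = 2*Z*(Z + 65/Z))
(5986 + 9214) + h(101) = (5986 + 9214) + (130 + 2*101²) = 15200 + (130 + 2*10201) = 15200 + (130 + 20402) = 15200 + 20532 = 35732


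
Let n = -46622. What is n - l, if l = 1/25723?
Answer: -1199257707/25723 ≈ -46622.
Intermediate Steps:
l = 1/25723 ≈ 3.8876e-5
n - l = -46622 - 1*1/25723 = -46622 - 1/25723 = -1199257707/25723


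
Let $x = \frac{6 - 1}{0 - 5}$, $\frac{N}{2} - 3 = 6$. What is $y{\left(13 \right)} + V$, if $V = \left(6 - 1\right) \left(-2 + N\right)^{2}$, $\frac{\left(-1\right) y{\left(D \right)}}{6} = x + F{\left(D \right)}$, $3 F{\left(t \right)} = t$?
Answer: $1260$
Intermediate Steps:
$N = 18$ ($N = 6 + 2 \cdot 6 = 6 + 12 = 18$)
$x = -1$ ($x = \frac{5}{-5} = 5 \left(- \frac{1}{5}\right) = -1$)
$F{\left(t \right)} = \frac{t}{3}$
$y{\left(D \right)} = 6 - 2 D$ ($y{\left(D \right)} = - 6 \left(-1 + \frac{D}{3}\right) = 6 - 2 D$)
$V = 1280$ ($V = \left(6 - 1\right) \left(-2 + 18\right)^{2} = 5 \cdot 16^{2} = 5 \cdot 256 = 1280$)
$y{\left(13 \right)} + V = \left(6 - 26\right) + 1280 = -20 + 1280 = 1260$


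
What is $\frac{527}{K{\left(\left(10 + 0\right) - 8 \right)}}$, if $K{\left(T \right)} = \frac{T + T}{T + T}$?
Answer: $527$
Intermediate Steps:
$K{\left(T \right)} = 1$ ($K{\left(T \right)} = \frac{2 T}{2 T} = 2 T \frac{1}{2 T} = 1$)
$\frac{527}{K{\left(\left(10 + 0\right) - 8 \right)}} = \frac{527}{1} = 527 \cdot 1 = 527$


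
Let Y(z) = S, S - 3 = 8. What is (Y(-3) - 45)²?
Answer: 1156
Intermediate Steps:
S = 11 (S = 3 + 8 = 11)
Y(z) = 11
(Y(-3) - 45)² = (11 - 45)² = (-34)² = 1156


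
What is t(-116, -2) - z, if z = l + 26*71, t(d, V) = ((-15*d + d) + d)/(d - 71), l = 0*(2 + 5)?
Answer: -346710/187 ≈ -1854.1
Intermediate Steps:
l = 0 (l = 0*7 = 0)
t(d, V) = -13*d/(-71 + d) (t(d, V) = (-14*d + d)/(-71 + d) = (-13*d)/(-71 + d) = -13*d/(-71 + d))
z = 1846 (z = 0 + 26*71 = 0 + 1846 = 1846)
t(-116, -2) - z = -13*(-116)/(-71 - 116) - 1*1846 = -13*(-116)/(-187) - 1846 = -13*(-116)*(-1/187) - 1846 = -1508/187 - 1846 = -346710/187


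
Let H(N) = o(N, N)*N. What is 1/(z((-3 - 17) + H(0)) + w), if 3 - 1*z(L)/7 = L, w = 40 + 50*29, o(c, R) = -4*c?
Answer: 1/1651 ≈ 0.00060569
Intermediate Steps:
H(N) = -4*N² (H(N) = (-4*N)*N = -4*N²)
w = 1490 (w = 40 + 1450 = 1490)
z(L) = 21 - 7*L
1/(z((-3 - 17) + H(0)) + w) = 1/((21 - 7*((-3 - 17) - 4*0²)) + 1490) = 1/((21 - 7*(-20 - 4*0)) + 1490) = 1/((21 - 7*(-20 + 0)) + 1490) = 1/((21 - 7*(-20)) + 1490) = 1/((21 + 140) + 1490) = 1/(161 + 1490) = 1/1651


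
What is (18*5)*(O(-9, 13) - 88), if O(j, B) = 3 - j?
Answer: -6840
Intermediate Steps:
(18*5)*(O(-9, 13) - 88) = (18*5)*((3 - 1*(-9)) - 88) = 90*((3 + 9) - 88) = 90*(12 - 88) = 90*(-76) = -6840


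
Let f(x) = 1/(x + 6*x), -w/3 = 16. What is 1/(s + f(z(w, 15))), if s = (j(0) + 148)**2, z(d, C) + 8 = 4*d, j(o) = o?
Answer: 1400/30665599 ≈ 4.5654e-5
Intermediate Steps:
w = -48 (w = -3*16 = -48)
z(d, C) = -8 + 4*d
s = 21904 (s = (0 + 148)**2 = 148**2 = 21904)
f(x) = 1/(7*x)
1/(s + f(z(w, 15))) = 1/(21904 + 1/(7*(-8 + 4*(-48)))) = 1/(21904 + 1/(7*(-8 - 192))) = 1/(21904 + (1/7)/(-200)) = 1/(21904 + (1/7)*(-1/200)) = 1/(21904 - 1/1400) = 1/(30665599/1400) = 1400/30665599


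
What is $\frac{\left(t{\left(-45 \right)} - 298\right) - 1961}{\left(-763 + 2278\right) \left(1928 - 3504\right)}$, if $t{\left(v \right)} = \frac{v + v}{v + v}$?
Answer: $\frac{1129}{1193820} \approx 0.0009457$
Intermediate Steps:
$t{\left(v \right)} = 1$ ($t{\left(v \right)} = \frac{2 v}{2 v} = 2 v \frac{1}{2 v} = 1$)
$\frac{\left(t{\left(-45 \right)} - 298\right) - 1961}{\left(-763 + 2278\right) \left(1928 - 3504\right)} = \frac{\left(1 - 298\right) - 1961}{\left(-763 + 2278\right) \left(1928 - 3504\right)} = \frac{-297 - 1961}{1515 \left(-1576\right)} = - \frac{2258}{-2387640} = \left(-2258\right) \left(- \frac{1}{2387640}\right) = \frac{1129}{1193820}$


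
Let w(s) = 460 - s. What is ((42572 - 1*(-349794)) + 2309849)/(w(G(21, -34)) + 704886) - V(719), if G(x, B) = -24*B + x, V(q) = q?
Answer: -503839756/704509 ≈ -715.16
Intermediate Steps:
G(x, B) = x - 24*B
((42572 - 1*(-349794)) + 2309849)/(w(G(21, -34)) + 704886) - V(719) = ((42572 - 1*(-349794)) + 2309849)/((460 - (21 - 24*(-34))) + 704886) - 1*719 = ((42572 + 349794) + 2309849)/((460 - (21 + 816)) + 704886) - 719 = (392366 + 2309849)/((460 - 1*837) + 704886) - 719 = 2702215/((460 - 837) + 704886) - 719 = 2702215/(-377 + 704886) - 719 = 2702215/704509 - 719 = -503839756/704509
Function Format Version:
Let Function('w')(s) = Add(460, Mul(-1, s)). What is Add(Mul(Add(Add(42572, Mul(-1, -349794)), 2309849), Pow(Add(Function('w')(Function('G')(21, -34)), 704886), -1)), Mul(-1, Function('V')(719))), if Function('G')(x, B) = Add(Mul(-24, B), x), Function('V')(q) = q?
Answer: Rational(-503839756, 704509) ≈ -715.16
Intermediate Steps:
Function('G')(x, B) = Add(x, Mul(-24, B))
Add(Mul(Add(Add(42572, Mul(-1, -349794)), 2309849), Pow(Add(Function('w')(Function('G')(21, -34)), 704886), -1)), Mul(-1, Function('V')(719))) = Add(Mul(Add(Add(42572, Mul(-1, -349794)), 2309849), Pow(Add(Add(460, Mul(-1, Add(21, Mul(-24, -34)))), 704886), -1)), Mul(-1, 719)) = Add(Mul(Add(Add(42572, 349794), 2309849), Pow(Add(Add(460, Mul(-1, Add(21, 816))), 704886), -1)), -719) = Add(Mul(Add(392366, 2309849), Pow(Add(Add(460, Mul(-1, 837)), 704886), -1)), -719) = Add(Mul(2702215, Pow(Add(Add(460, -837), 704886), -1)), -719) = Add(Mul(2702215, Pow(Add(-377, 704886), -1)), -719) = Add(Mul(2702215, Pow(704509, -1)), -719) = Add(Mul(2702215, Rational(1, 704509)), -719) = Add(Rational(2702215, 704509), -719) = Rational(-503839756, 704509)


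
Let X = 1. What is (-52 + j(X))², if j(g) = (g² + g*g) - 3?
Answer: 2809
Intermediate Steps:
j(g) = -3 + 2*g² (j(g) = (g² + g²) - 3 = 2*g² - 3 = -3 + 2*g²)
(-52 + j(X))² = (-52 + (-3 + 2*1²))² = (-52 + (-3 + 2*1))² = (-52 + (-3 + 2))² = (-52 - 1)² = (-53)² = 2809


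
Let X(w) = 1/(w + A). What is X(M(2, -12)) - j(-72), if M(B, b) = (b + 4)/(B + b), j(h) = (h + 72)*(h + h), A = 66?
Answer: 5/334 ≈ 0.014970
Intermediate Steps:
j(h) = 2*h*(72 + h) (j(h) = (72 + h)*(2*h) = 2*h*(72 + h))
M(B, b) = (4 + b)/(B + b)
X(w) = 1/(66 + w) (X(w) = 1/(w + 66) = 1/(66 + w))
X(M(2, -12)) - j(-72) = 1/(66 + (4 - 12)/(2 - 12)) - 2*(-72)*(72 - 72) = 1/(66 - 8/(-10)) - 2*(-72)*0 = 1/(66 - ⅒*(-8)) - 1*0 = 1/(66 + ⅘) + 0 = 1/(334/5) + 0 = 5/334 + 0 = 5/334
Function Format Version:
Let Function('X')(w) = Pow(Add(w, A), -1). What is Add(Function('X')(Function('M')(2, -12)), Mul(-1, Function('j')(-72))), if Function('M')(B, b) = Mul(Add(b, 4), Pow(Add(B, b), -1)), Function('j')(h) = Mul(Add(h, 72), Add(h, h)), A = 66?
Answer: Rational(5, 334) ≈ 0.014970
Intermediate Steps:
Function('j')(h) = Mul(2, h, Add(72, h)) (Function('j')(h) = Mul(Add(72, h), Mul(2, h)) = Mul(2, h, Add(72, h)))
Function('M')(B, b) = Mul(Pow(Add(B, b), -1), Add(4, b)) (Function('M')(B, b) = Mul(Add(4, b), Pow(Add(B, b), -1)) = Mul(Pow(Add(B, b), -1), Add(4, b)))
Function('X')(w) = Pow(Add(66, w), -1) (Function('X')(w) = Pow(Add(w, 66), -1) = Pow(Add(66, w), -1))
Add(Function('X')(Function('M')(2, -12)), Mul(-1, Function('j')(-72))) = Add(Pow(Add(66, Mul(Pow(Add(2, -12), -1), Add(4, -12))), -1), Mul(-1, Mul(2, -72, Add(72, -72)))) = Add(Pow(Add(66, Mul(Pow(-10, -1), -8)), -1), Mul(-1, Mul(2, -72, 0))) = Add(Pow(Add(66, Mul(Rational(-1, 10), -8)), -1), Mul(-1, 0)) = Add(Pow(Add(66, Rational(4, 5)), -1), 0) = Add(Pow(Rational(334, 5), -1), 0) = Add(Rational(5, 334), 0) = Rational(5, 334)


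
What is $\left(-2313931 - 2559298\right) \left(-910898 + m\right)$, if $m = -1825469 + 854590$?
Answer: $9170330247933$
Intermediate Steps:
$m = -970879$
$\left(-2313931 - 2559298\right) \left(-910898 + m\right) = \left(-2313931 - 2559298\right) \left(-910898 - 970879\right) = \left(-4873229\right) \left(-1881777\right) = 9170330247933$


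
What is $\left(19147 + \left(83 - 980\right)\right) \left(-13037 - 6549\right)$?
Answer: $-357444500$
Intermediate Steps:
$\left(19147 + \left(83 - 980\right)\right) \left(-13037 - 6549\right) = \left(19147 + \left(83 - 980\right)\right) \left(-19586\right) = \left(19147 - 897\right) \left(-19586\right) = 18250 \left(-19586\right) = -357444500$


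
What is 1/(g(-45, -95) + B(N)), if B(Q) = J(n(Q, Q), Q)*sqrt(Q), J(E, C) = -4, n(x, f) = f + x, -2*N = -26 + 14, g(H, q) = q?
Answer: -95/8929 + 4*sqrt(6)/8929 ≈ -0.0095422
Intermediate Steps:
N = 6 (N = -(-26 + 14)/2 = -1/2*(-12) = 6)
B(Q) = -4*sqrt(Q)
1/(g(-45, -95) + B(N)) = 1/(-95 - 4*sqrt(6))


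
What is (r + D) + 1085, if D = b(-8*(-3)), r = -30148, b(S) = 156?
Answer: -28907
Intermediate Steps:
D = 156
(r + D) + 1085 = (-30148 + 156) + 1085 = -29992 + 1085 = -28907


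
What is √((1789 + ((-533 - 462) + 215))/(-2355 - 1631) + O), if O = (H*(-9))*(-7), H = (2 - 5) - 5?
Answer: I*√8011672658/3986 ≈ 22.456*I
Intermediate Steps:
H = -8 (H = -3 - 5 = -8)
O = -504 (O = -8*(-9)*(-7) = 72*(-7) = -504)
√((1789 + ((-533 - 462) + 215))/(-2355 - 1631) + O) = √((1789 + ((-533 - 462) + 215))/(-2355 - 1631) - 504) = √((1789 + (-995 + 215))/(-3986) - 504) = √((1789 - 780)*(-1/3986) - 504) = √(1009*(-1/3986) - 504) = √(-1009/3986 - 504) = √(-2009953/3986) = I*√8011672658/3986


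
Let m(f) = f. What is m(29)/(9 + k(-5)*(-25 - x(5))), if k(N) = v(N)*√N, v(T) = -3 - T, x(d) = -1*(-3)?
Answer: 261/15761 + 1624*I*√5/15761 ≈ 0.01656 + 0.2304*I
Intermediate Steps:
x(d) = 3
k(N) = √N*(-3 - N) (k(N) = (-3 - N)*√N = √N*(-3 - N))
m(29)/(9 + k(-5)*(-25 - x(5))) = 29/(9 + (√(-5)*(-3 - 1*(-5)))*(-25 - 1*3)) = 29/(9 + ((I*√5)*(-3 + 5))*(-25 - 3)) = 29/(9 + ((I*√5)*2)*(-28)) = 29/(9 + (2*I*√5)*(-28)) = 29/(9 - 56*I*√5)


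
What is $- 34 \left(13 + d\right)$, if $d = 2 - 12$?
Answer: $-102$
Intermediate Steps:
$d = -10$ ($d = 2 - 12 = -10$)
$- 34 \left(13 + d\right) = - 34 \left(13 - 10\right) = \left(-34\right) 3 = -102$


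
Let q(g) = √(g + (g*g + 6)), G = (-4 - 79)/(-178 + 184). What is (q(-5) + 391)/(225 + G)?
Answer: 2346/1267 + 6*√26/1267 ≈ 1.8758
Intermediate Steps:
G = -83/6 ≈ -13.833
q(g) = √(6 + g + g²) (q(g) = √(g + (g² + 6)) = √(g + (6 + g²)) = √(6 + g + g²))
(q(-5) + 391)/(225 + G) = (√(6 - 5 + (-5)²) + 391)/(225 - 83/6) = (√(6 - 5 + 25) + 391)/(1267/6) = (√26 + 391)*(6/1267) = (391 + √26)*(6/1267) = 2346/1267 + 6*√26/1267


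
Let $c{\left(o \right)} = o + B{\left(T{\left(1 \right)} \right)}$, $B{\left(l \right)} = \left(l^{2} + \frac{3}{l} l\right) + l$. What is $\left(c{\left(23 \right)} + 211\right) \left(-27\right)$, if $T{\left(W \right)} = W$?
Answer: $-6453$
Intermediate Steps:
$B{\left(l \right)} = 3 + l + l^{2}$ ($B{\left(l \right)} = \left(l^{2} + 3\right) + l = \left(3 + l^{2}\right) + l = 3 + l + l^{2}$)
$c{\left(o \right)} = 5 + o$ ($c{\left(o \right)} = o + \left(3 + 1 + 1^{2}\right) = o + \left(3 + 1 + 1\right) = o + 5 = 5 + o$)
$\left(c{\left(23 \right)} + 211\right) \left(-27\right) = \left(\left(5 + 23\right) + 211\right) \left(-27\right) = \left(28 + 211\right) \left(-27\right) = 239 \left(-27\right) = -6453$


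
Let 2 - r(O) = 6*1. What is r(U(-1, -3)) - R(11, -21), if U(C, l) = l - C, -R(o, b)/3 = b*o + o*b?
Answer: -1390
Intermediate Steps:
R(o, b) = -6*b*o (R(o, b) = -3*(b*o + o*b) = -3*(b*o + b*o) = -6*b*o)
r(O) = -4 (r(O) = 2 - 6 = -4)
r(U(-1, -3)) - R(11, -21) = -4 - (-6)*(-21)*11 = -4 - 1*1386 = -4 - 1386 = -1390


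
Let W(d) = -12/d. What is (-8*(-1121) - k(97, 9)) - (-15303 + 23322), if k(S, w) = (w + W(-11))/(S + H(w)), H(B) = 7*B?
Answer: 1670129/1760 ≈ 948.94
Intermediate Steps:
k(S, w) = (12/11 + w)/(S + 7*w) (k(S, w) = (w - 12/(-11))/(S + 7*w) = (w - 12*(-1/11))/(S + 7*w) = (w + 12/11)/(S + 7*w) = (12/11 + w)/(S + 7*w))
(-8*(-1121) - k(97, 9)) - (-15303 + 23322) = (-8*(-1121) - (12/11 + 9)/(97 + 7*9)) - (-15303 + 23322) = (8968 - 111/((97 + 63)*11)) - 1*8019 = (8968 - 111/(160*11)) - 8019 = (8968 - 1*111/1760) - 8019 = (8968 - 111/1760) - 8019 = 15783569/1760 - 8019 = 1670129/1760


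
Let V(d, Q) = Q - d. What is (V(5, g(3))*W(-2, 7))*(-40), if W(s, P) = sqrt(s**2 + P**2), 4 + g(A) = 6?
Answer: 120*sqrt(53) ≈ 873.61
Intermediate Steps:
g(A) = 2 (g(A) = -4 + 6 = 2)
W(s, P) = sqrt(P**2 + s**2)
(V(5, g(3))*W(-2, 7))*(-40) = ((2 - 1*5)*sqrt(7**2 + (-2)**2))*(-40) = ((2 - 5)*sqrt(49 + 4))*(-40) = -3*sqrt(53)*(-40) = 120*sqrt(53)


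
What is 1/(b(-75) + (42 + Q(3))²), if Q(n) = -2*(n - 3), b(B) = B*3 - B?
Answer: 1/1614 ≈ 0.00061958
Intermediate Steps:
b(B) = 2*B (b(B) = 3*B - B = 2*B)
Q(n) = 6 - 2*n (Q(n) = -2*(-3 + n) = 6 - 2*n)
1/(b(-75) + (42 + Q(3))²) = 1/(2*(-75) + (42 + (6 - 2*3))²) = 1/(-150 + (42 + (6 - 6))²) = 1/(-150 + (42 + 0)²) = 1/(-150 + 42²) = 1/(-150 + 1764) = 1/1614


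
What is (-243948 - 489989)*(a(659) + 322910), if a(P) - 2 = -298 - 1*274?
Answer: -236577252580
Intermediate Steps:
a(P) = -570 (a(P) = 2 + (-298 - 1*274) = 2 + (-298 - 274) = 2 - 572 = -570)
(-243948 - 489989)*(a(659) + 322910) = (-243948 - 489989)*(-570 + 322910) = -733937*322340 = -236577252580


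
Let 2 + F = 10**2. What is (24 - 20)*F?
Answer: 392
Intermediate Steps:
F = 98 (F = -2 + 10**2 = -2 + 100 = 98)
(24 - 20)*F = (24 - 20)*98 = 4*98 = 392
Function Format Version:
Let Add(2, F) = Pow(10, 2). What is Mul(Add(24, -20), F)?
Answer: 392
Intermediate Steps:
F = 98 (F = Add(-2, Pow(10, 2)) = Add(-2, 100) = 98)
Mul(Add(24, -20), F) = Mul(Add(24, -20), 98) = Mul(4, 98) = 392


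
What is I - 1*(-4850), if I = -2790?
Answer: 2060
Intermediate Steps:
I - 1*(-4850) = -2790 - 1*(-4850) = -2790 + 4850 = 2060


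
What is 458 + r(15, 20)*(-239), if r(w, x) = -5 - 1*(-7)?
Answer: -20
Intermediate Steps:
r(w, x) = 2 (r(w, x) = -5 + 7 = 2)
458 + r(15, 20)*(-239) = 458 + 2*(-239) = 458 - 478 = -20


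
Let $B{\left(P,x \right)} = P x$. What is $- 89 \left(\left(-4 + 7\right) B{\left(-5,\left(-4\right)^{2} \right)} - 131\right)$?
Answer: $33019$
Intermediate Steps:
$- 89 \left(\left(-4 + 7\right) B{\left(-5,\left(-4\right)^{2} \right)} - 131\right) = - 89 \left(\left(-4 + 7\right) \left(- 5 \left(-4\right)^{2}\right) - 131\right) = - 89 \left(3 \left(\left(-5\right) 16\right) - 131\right) = - 89 \left(3 \left(-80\right) - 131\right) = - 89 \left(-240 - 131\right) = \left(-89\right) \left(-371\right) = 33019$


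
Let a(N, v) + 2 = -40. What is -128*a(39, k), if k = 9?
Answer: 5376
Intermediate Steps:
a(N, v) = -42 (a(N, v) = -2 - 40 = -42)
-128*a(39, k) = -128*(-42) = 5376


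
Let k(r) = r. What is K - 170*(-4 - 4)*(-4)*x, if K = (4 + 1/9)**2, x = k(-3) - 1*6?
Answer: 3967129/81 ≈ 48977.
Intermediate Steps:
x = -9 (x = -3 - 1*6 = -3 - 6 = -9)
K = 1369/81 (K = (4 + 1/9)**2 = (37/9)**2 = 1369/81 ≈ 16.901)
K - 170*(-4 - 4)*(-4)*x = 1369/81 - 170*(-4 - 4)*(-4)*(-9) = 1369/81 - 170*(-8*(-4))*(-9) = 1369/81 - 5440*(-9) = 1369/81 - 170*(-288) = 1369/81 + 48960 = 3967129/81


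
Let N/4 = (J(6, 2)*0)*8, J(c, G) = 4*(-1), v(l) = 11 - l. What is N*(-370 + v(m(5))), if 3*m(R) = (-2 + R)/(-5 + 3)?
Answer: 0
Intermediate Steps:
m(R) = 1/3 - R/6 (m(R) = ((-2 + R)/(-5 + 3))/3 = ((-2 + R)/(-2))/3 = ((-2 + R)*(-1/2))/3 = (1 - R/2)/3 = 1/3 - R/6)
J(c, G) = -4
N = 0 (N = 4*(-4*0*8) = 4*(0*8) = 4*0 = 0)
N*(-370 + v(m(5))) = 0*(-370 + (11 - (1/3 - 1/6*5))) = 0*(-370 + (11 - (1/3 - 5/6))) = 0*(-370 + (11 - 1*(-1/2))) = 0*(-370 + (11 + 1/2)) = 0*(-370 + 23/2) = 0*(-717/2) = 0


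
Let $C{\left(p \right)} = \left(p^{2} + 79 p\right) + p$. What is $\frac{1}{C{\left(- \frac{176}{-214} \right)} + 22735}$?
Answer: $\frac{11449}{261054039} \approx 4.3857 \cdot 10^{-5}$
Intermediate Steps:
$C{\left(p \right)} = p^{2} + 80 p$
$\frac{1}{C{\left(- \frac{176}{-214} \right)} + 22735} = \frac{1}{- \frac{176}{-214} \left(80 - \frac{176}{-214}\right) + 22735} = \frac{1}{\left(-176\right) \left(- \frac{1}{214}\right) \left(80 - - \frac{88}{107}\right) + 22735} = \frac{1}{\frac{88 \left(80 + \frac{88}{107}\right)}{107} + 22735} = \frac{1}{\frac{88}{107} \cdot \frac{8648}{107} + 22735} = \frac{1}{\frac{761024}{11449} + 22735} = \frac{1}{\frac{261054039}{11449}} = \frac{11449}{261054039}$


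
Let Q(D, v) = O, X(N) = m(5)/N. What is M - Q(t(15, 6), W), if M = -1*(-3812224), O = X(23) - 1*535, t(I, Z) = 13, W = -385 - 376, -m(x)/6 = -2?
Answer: 87693445/23 ≈ 3.8128e+6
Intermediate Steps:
m(x) = 12 (m(x) = -6*(-2) = 12)
W = -761
X(N) = 12/N
O = -12293/23 (O = 12/23 - 1*535 = 12*(1/23) - 535 = 12/23 - 535 = -12293/23 ≈ -534.48)
M = 3812224
Q(D, v) = -12293/23
M - Q(t(15, 6), W) = 3812224 - 1*(-12293/23) = 3812224 + 12293/23 = 87693445/23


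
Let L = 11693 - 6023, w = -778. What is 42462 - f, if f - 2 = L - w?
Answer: 36012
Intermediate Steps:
L = 5670
f = 6450 (f = 2 + (5670 - 1*(-778)) = 2 + (5670 + 778) = 2 + 6448 = 6450)
42462 - f = 42462 - 1*6450 = 42462 - 6450 = 36012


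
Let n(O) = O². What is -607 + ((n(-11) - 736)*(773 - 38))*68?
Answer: -30738307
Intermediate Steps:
-607 + ((n(-11) - 736)*(773 - 38))*68 = -607 + (((-11)² - 736)*(773 - 38))*68 = -607 + ((121 - 736)*735)*68 = -607 - 615*735*68 = -607 - 452025*68 = -607 - 30737700 = -30738307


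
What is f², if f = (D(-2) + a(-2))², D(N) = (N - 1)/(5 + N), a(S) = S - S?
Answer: 1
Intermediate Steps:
a(S) = 0
D(N) = (-1 + N)/(5 + N)
f = 1 (f = ((-1 - 2)/(5 - 2) + 0)² = (-3/3 + 0)² = ((⅓)*(-3) + 0)² = (-1 + 0)² = (-1)² = 1)
f² = 1² = 1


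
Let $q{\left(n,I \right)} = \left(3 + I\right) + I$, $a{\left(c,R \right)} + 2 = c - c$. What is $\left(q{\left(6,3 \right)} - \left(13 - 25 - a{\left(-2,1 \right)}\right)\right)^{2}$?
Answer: $361$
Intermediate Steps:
$a{\left(c,R \right)} = -2$ ($a{\left(c,R \right)} = -2 + \left(c - c\right) = -2 + 0 = -2$)
$q{\left(n,I \right)} = 3 + 2 I$
$\left(q{\left(6,3 \right)} - \left(13 - 25 - a{\left(-2,1 \right)}\right)\right)^{2} = \left(\left(3 + 2 \cdot 3\right) - \left(15 - 25\right)\right)^{2} = \left(\left(3 + 6\right) + \left(\left(-13 + 25\right) - 2\right)\right)^{2} = \left(9 + \left(12 - 2\right)\right)^{2} = \left(9 + 10\right)^{2} = 19^{2} = 361$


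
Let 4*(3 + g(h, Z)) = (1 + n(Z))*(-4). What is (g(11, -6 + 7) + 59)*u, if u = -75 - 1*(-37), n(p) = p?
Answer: -2052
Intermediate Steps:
u = -38 (u = -75 + 37 = -38)
g(h, Z) = -4 - Z (g(h, Z) = -3 + ((1 + Z)*(-4))/4 = -3 + (-4 - 4*Z)/4 = -3 + (-1 - Z) = -4 - Z)
(g(11, -6 + 7) + 59)*u = ((-4 - (-6 + 7)) + 59)*(-38) = ((-4 - 1*1) + 59)*(-38) = ((-4 - 1) + 59)*(-38) = (-5 + 59)*(-38) = 54*(-38) = -2052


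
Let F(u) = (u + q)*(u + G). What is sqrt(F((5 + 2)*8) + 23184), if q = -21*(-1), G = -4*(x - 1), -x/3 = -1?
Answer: 16*sqrt(105) ≈ 163.95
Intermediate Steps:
x = 3 (x = -3*(-1) = 3)
G = -8 (G = -4*(3 - 1) = -4*2 = -8)
q = 21
F(u) = (-8 + u)*(21 + u) (F(u) = (u + 21)*(u - 8) = (21 + u)*(-8 + u) = (-8 + u)*(21 + u))
sqrt(F((5 + 2)*8) + 23184) = sqrt((-168 + ((5 + 2)*8)**2 + 13*((5 + 2)*8)) + 23184) = sqrt((-168 + (7*8)**2 + 13*(7*8)) + 23184) = sqrt((-168 + 56**2 + 13*56) + 23184) = sqrt((-168 + 3136 + 728) + 23184) = sqrt(3696 + 23184) = sqrt(26880) = 16*sqrt(105)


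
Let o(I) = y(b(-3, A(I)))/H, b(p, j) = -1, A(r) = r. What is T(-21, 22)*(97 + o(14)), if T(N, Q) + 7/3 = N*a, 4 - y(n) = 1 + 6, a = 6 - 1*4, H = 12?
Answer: -17157/4 ≈ -4289.3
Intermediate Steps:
a = 2 (a = 6 - 4 = 2)
y(n) = -3 (y(n) = 4 - (1 + 6) = 4 - 1*7 = 4 - 7 = -3)
T(N, Q) = -7/3 + 2*N (T(N, Q) = -7/3 + N*2 = -7/3 + 2*N)
o(I) = -¼ (o(I) = -3/12 = -3*1/12 = -¼)
T(-21, 22)*(97 + o(14)) = (-7/3 + 2*(-21))*(97 - ¼) = (-7/3 - 42)*(387/4) = -133/3*387/4 = -17157/4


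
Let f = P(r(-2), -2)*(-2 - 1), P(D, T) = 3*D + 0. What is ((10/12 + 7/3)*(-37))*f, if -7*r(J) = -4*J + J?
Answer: -6327/7 ≈ -903.86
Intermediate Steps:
r(J) = 3*J/7 (r(J) = -(-4*J + J)/7 = -(-3)*J/7 = 3*J/7)
P(D, T) = 3*D
f = 54/7 (f = (3*((3/7)*(-2)))*(-2 - 1) = (3*(-6/7))*(-3) = -18/7*(-3) = 54/7 ≈ 7.7143)
((10/12 + 7/3)*(-37))*f = ((10/12 + 7/3)*(-37))*(54/7) = ((10*(1/12) + 7*(1/3))*(-37))*(54/7) = ((5/6 + 7/3)*(-37))*(54/7) = ((19/6)*(-37))*(54/7) = -703/6*54/7 = -6327/7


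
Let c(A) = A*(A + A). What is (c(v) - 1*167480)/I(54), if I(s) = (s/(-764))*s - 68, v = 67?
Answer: 30273882/13717 ≈ 2207.0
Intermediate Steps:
c(A) = 2*A**2 (c(A) = A*(2*A) = 2*A**2)
I(s) = -68 - s**2/764 (I(s) = (s*(-1/764))*s - 68 = (-s/764)*s - 68 = -s**2/764 - 68 = -68 - s**2/764)
(c(v) - 1*167480)/I(54) = (2*67**2 - 1*167480)/(-68 - 1/764*54**2) = (2*4489 - 167480)/(-68 - 1/764*2916) = (8978 - 167480)/(-68 - 729/191) = -158502/(-13717/191) = -158502*(-191/13717) = 30273882/13717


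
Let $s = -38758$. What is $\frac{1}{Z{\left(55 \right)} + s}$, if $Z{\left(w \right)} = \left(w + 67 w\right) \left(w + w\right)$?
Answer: $\frac{1}{372642} \approx 2.6835 \cdot 10^{-6}$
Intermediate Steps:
$Z{\left(w \right)} = 136 w^{2}$ ($Z{\left(w \right)} = 68 w 2 w = 136 w^{2}$)
$\frac{1}{Z{\left(55 \right)} + s} = \frac{1}{136 \cdot 55^{2} - 38758} = \frac{1}{136 \cdot 3025 - 38758} = \frac{1}{411400 - 38758} = \frac{1}{372642}$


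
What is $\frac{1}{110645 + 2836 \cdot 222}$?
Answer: $\frac{1}{740237} \approx 1.3509 \cdot 10^{-6}$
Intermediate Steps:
$\frac{1}{110645 + 2836 \cdot 222} = \frac{1}{110645 + 629592} = \frac{1}{740237}$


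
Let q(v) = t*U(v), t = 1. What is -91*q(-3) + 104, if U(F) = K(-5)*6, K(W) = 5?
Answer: -2626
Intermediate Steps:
U(F) = 30 (U(F) = 5*6 = 30)
q(v) = 30 (q(v) = 1*30 = 30)
-91*q(-3) + 104 = -91*30 + 104 = -2730 + 104 = -2626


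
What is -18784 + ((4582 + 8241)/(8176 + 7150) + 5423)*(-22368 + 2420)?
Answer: -829239883046/7663 ≈ -1.0821e+8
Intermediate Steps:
-18784 + ((4582 + 8241)/(8176 + 7150) + 5423)*(-22368 + 2420) = -18784 + (12823/15326 + 5423)*(-19948) = -18784 + (83125721/15326)*(-19948) = -18784 - 829095941254/7663 = -829239883046/7663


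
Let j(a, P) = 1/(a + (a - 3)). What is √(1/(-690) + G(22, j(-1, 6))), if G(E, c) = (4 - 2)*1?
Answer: √951510/690 ≈ 1.4137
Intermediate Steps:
j(a, P) = 1/(-3 + 2*a) (j(a, P) = 1/(a + (a - 1*3)) = 1/(a + (a - 3)) = 1/(a + (-3 + a)) = 1/(-3 + 2*a))
G(E, c) = 2 (G(E, c) = 2*1 = 2)
√(1/(-690) + G(22, j(-1, 6))) = √(1/(-690) + 2) = √(-1/690 + 2) = √(1379/690) = √951510/690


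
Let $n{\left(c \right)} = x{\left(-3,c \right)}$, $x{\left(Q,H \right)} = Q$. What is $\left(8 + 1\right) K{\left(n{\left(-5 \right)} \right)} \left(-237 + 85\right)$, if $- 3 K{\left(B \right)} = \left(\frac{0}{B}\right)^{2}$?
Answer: $0$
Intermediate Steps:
$n{\left(c \right)} = -3$
$K{\left(B \right)} = 0$ ($K{\left(B \right)} = - \frac{\left(\frac{0}{B}\right)^{2}}{3} = - \frac{0^{2}}{3} = \left(- \frac{1}{3}\right) 0 = 0$)
$\left(8 + 1\right) K{\left(n{\left(-5 \right)} \right)} \left(-237 + 85\right) = \left(8 + 1\right) 0 \left(-237 + 85\right) = 9 \cdot 0 \left(-152\right) = 0 \left(-152\right) = 0$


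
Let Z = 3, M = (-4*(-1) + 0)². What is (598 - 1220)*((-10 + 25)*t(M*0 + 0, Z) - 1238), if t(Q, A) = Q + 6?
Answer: 714056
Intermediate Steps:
M = 16 (M = (4 + 0)² = 4² = 16)
t(Q, A) = 6 + Q
(598 - 1220)*((-10 + 25)*t(M*0 + 0, Z) - 1238) = (598 - 1220)*((-10 + 25)*(6 + (16*0 + 0)) - 1238) = -622*(15*(6 + (0 + 0)) - 1238) = -622*(15*(6 + 0) - 1238) = -622*(15*6 - 1238) = -622*(90 - 1238) = -622*(-1148) = 714056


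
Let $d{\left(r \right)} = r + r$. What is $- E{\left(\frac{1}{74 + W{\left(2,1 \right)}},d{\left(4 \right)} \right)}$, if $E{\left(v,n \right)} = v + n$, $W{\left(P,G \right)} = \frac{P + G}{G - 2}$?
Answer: $- \frac{569}{71} \approx -8.0141$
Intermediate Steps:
$d{\left(r \right)} = 2 r$
$W{\left(P,G \right)} = \frac{G + P}{-2 + G}$
$E{\left(v,n \right)} = n + v$
$- E{\left(\frac{1}{74 + W{\left(2,1 \right)}},d{\left(4 \right)} \right)} = - (2 \cdot 4 + \frac{1}{74 + \frac{1 + 2}{-2 + 1}}) = - (8 + \frac{1}{74 + \frac{1}{-1} \cdot 3}) = - (8 + \frac{1}{74 - 3}) = - (8 + \frac{1}{71}) = \left(-1\right) \frac{569}{71} = - \frac{569}{71}$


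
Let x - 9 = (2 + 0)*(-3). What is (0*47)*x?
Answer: 0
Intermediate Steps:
x = 3 (x = 9 + (2 + 0)*(-3) = 9 + 2*(-3) = 9 - 6 = 3)
(0*47)*x = (0*47)*3 = 0*3 = 0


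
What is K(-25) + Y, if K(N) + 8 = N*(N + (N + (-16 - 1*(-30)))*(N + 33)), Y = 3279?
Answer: 6096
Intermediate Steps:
K(N) = -8 + N*(N + (14 + N)*(33 + N)) (K(N) = -8 + N*(N + (N + (-16 - 1*(-30)))*(N + 33)) = -8 + N*(N + (N + (-16 + 30))*(33 + N)) = -8 + N*(N + (N + 14)*(33 + N)) = -8 + N*(N + (14 + N)*(33 + N)))
K(-25) + Y = (-8 + (-25)**3 + 48*(-25)**2 + 462*(-25)) + 3279 = (-8 - 15625 + 48*625 - 11550) + 3279 = (-8 - 15625 + 30000 - 11550) + 3279 = 2817 + 3279 = 6096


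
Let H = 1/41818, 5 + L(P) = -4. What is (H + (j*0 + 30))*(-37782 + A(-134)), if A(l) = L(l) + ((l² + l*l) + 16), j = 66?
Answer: -2337209883/41818 ≈ -55890.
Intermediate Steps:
L(P) = -9 (L(P) = -5 - 4 = -9)
H = 1/41818 ≈ 2.3913e-5
A(l) = 7 + 2*l² (A(l) = -9 + ((l² + l*l) + 16) = -9 + ((l² + l²) + 16) = -9 + (2*l² + 16) = -9 + (16 + 2*l²) = 7 + 2*l²)
(H + (j*0 + 30))*(-37782 + A(-134)) = (1/41818 + (66*0 + 30))*(-37782 + (7 + 2*(-134)²)) = (1/41818 + (0 + 30))*(-37782 + (7 + 2*17956)) = (1/41818 + 30)*(-37782 + (7 + 35912)) = 1254541*(-37782 + 35919)/41818 = (1254541/41818)*(-1863) = -2337209883/41818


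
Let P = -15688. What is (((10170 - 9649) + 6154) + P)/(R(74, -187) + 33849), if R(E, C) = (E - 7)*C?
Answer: -9013/21320 ≈ -0.42275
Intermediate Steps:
R(E, C) = C*(-7 + E) (R(E, C) = (-7 + E)*C = C*(-7 + E))
(((10170 - 9649) + 6154) + P)/(R(74, -187) + 33849) = (((10170 - 9649) + 6154) - 15688)/(-187*(-7 + 74) + 33849) = ((521 + 6154) - 15688)/(-187*67 + 33849) = (6675 - 15688)/(-12529 + 33849) = -9013/21320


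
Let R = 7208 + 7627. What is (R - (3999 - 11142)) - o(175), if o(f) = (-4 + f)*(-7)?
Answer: 23175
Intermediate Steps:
o(f) = 28 - 7*f
R = 14835
(R - (3999 - 11142)) - o(175) = (14835 - (3999 - 11142)) - (28 - 7*175) = (14835 - 1*(-7143)) - (28 - 1225) = (14835 + 7143) - 1*(-1197) = 21978 + 1197 = 23175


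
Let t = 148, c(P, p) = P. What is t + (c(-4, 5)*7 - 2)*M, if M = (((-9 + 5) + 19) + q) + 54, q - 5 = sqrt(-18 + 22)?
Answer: -2132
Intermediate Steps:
q = 7 (q = 5 + sqrt(-18 + 22) = 5 + sqrt(4) = 5 + 2 = 7)
M = 76 (M = (((-9 + 5) + 19) + 7) + 54 = ((-4 + 19) + 7) + 54 = (15 + 7) + 54 = 22 + 54 = 76)
t + (c(-4, 5)*7 - 2)*M = 148 + (-4*7 - 2)*76 = 148 + (-28 - 2)*76 = 148 - 30*76 = 148 - 2280 = -2132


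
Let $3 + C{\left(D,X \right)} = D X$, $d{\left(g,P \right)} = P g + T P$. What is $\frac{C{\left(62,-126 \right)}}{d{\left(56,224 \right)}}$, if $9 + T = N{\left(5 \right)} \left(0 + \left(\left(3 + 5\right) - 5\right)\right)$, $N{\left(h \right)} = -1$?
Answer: $- \frac{7815}{9856} \approx -0.79292$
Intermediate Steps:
$T = -12$ ($T = -9 - \left(0 + \left(\left(3 + 5\right) - 5\right)\right) = -9 - \left(0 + \left(8 - 5\right)\right) = -9 - \left(0 + 3\right) = -9 - 3 = -12$)
$d{\left(g,P \right)} = - 12 P + P g$ ($d{\left(g,P \right)} = P g - 12 P = - 12 P + P g$)
$C{\left(D,X \right)} = -3 + D X$
$\frac{C{\left(62,-126 \right)}}{d{\left(56,224 \right)}} = \frac{-3 + 62 \left(-126\right)}{224 \left(-12 + 56\right)} = \frac{-3 - 7812}{224 \cdot 44} = - \frac{7815}{9856}$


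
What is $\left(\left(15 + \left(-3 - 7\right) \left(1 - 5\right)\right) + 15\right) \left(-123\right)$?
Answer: $-8610$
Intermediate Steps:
$\left(\left(15 + \left(-3 - 7\right) \left(1 - 5\right)\right) + 15\right) \left(-123\right) = \left(\left(15 - -40\right) + 15\right) \left(-123\right) = \left(\left(15 + 40\right) + 15\right) \left(-123\right) = \left(55 + 15\right) \left(-123\right) = 70 \left(-123\right) = -8610$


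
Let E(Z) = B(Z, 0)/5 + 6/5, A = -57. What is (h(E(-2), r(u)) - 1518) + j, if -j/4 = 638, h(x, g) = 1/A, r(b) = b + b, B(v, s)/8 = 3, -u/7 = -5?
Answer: -231991/57 ≈ -4070.0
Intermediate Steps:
u = 35 (u = -7*(-5) = 35)
B(v, s) = 24 (B(v, s) = 8*3 = 24)
E(Z) = 6 (E(Z) = 24/5 + 6/5 = 6)
r(b) = 2*b
h(x, g) = -1/57 (h(x, g) = 1/(-57) = -1/57)
j = -2552 (j = -4*638 = -2552)
(h(E(-2), r(u)) - 1518) + j = (-1/57 - 1518) - 2552 = -86527/57 - 2552 = -231991/57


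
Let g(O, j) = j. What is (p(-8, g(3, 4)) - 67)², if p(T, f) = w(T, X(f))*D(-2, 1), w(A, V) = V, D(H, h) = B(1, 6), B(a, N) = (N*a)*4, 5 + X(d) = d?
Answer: 8281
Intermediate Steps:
X(d) = -5 + d
B(a, N) = 4*N*a
D(H, h) = 24 (D(H, h) = 4*6*1 = 24)
p(T, f) = -120 + 24*f (p(T, f) = (-5 + f)*24 = -120 + 24*f)
(p(-8, g(3, 4)) - 67)² = ((-120 + 24*4) - 67)² = ((-120 + 96) - 67)² = (-24 - 67)² = (-91)² = 8281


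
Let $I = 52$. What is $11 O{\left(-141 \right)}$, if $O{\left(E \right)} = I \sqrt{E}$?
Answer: $572 i \sqrt{141} \approx 6792.1 i$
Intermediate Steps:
$O{\left(E \right)} = 52 \sqrt{E}$
$11 O{\left(-141 \right)} = 11 \cdot 52 \sqrt{-141} = 11 \cdot 52 i \sqrt{141} = 572 i \sqrt{141}$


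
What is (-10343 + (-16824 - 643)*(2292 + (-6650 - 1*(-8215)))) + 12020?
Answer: -67368542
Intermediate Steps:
(-10343 + (-16824 - 643)*(2292 + (-6650 - 1*(-8215)))) + 12020 = (-10343 - 17467*(2292 + (-6650 + 8215))) + 12020 = (-10343 - 17467*(2292 + 1565)) + 12020 = (-10343 - 17467*3857) + 12020 = (-10343 - 67370219) + 12020 = -67380562 + 12020 = -67368542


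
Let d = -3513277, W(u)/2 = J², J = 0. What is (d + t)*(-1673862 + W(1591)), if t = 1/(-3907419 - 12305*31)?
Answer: 12610878299978636169/2144437 ≈ 5.8807e+12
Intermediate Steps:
W(u) = 0 (W(u) = 2*0² = 2*0 = 0)
t = -1/4288874 (t = 1/(-3907419 - 381455) = 1/(-4288874) = -1/4288874 ≈ -2.3316e-7)
(d + t)*(-1673862 + W(1591)) = (-3513277 - 1/4288874)*(-1673862 + 0) = -15068002380099/4288874*(-1673862) = 12610878299978636169/2144437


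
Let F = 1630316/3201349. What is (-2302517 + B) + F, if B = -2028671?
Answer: -13865642742296/3201349 ≈ -4.3312e+6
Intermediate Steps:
F = 1630316/3201349 (F = 1630316*(1/3201349) = 1630316/3201349 ≈ 0.50926)
(-2302517 + B) + F = (-2302517 - 2028671) + 1630316/3201349 = -4331188 + 1630316/3201349 = -13865642742296/3201349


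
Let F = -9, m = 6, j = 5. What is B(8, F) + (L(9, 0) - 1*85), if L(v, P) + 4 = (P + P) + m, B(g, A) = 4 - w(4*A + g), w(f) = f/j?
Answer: -367/5 ≈ -73.400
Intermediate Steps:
w(f) = f/5
B(g, A) = 4 - 4*A/5 - g/5 (B(g, A) = 4 - (4*A + g)/5 = 4 - (g + 4*A)/5 = 4 - (g/5 + 4*A/5) = 4 + (-4*A/5 - g/5) = 4 - 4*A/5 - g/5)
L(v, P) = 2 + 2*P (L(v, P) = -4 + ((P + P) + 6) = -4 + (2*P + 6) = -4 + (6 + 2*P) = 2 + 2*P)
B(8, F) + (L(9, 0) - 1*85) = (4 - ⅘*(-9) - ⅕*8) + ((2 + 2*0) - 1*85) = (4 + 36/5 - 8/5) + ((2 + 0) - 85) = 48/5 + (2 - 85) = 48/5 - 83 = -367/5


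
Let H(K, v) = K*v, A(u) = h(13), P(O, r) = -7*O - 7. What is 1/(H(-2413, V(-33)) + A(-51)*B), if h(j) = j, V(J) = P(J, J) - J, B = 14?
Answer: -1/619959 ≈ -1.6130e-6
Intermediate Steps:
P(O, r) = -7 - 7*O
V(J) = -7 - 8*J (V(J) = (-7 - 7*J) - J = -7 - 8*J)
A(u) = 13
1/(H(-2413, V(-33)) + A(-51)*B) = 1/(-2413*(-7 - 8*(-33)) + 13*14) = 1/(-2413*(-7 + 264) + 182) = 1/(-2413*257 + 182) = 1/(-620141 + 182) = 1/(-619959) = -1/619959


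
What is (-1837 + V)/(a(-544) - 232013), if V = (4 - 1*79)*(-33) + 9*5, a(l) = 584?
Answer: -683/231429 ≈ -0.0029512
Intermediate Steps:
V = 2520 (V = (4 - 79)*(-33) + 45 = -75*(-33) + 45 = 2475 + 45 = 2520)
(-1837 + V)/(a(-544) - 232013) = (-1837 + 2520)/(584 - 232013) = 683/(-231429) = 683*(-1/231429) = -683/231429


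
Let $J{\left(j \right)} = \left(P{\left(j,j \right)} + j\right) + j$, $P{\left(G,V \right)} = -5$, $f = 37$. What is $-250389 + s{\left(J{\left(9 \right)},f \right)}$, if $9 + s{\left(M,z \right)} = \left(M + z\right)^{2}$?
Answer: $-247898$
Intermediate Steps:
$J{\left(j \right)} = -5 + 2 j$ ($J{\left(j \right)} = \left(-5 + j\right) + j = -5 + 2 j$)
$s{\left(M,z \right)} = -9 + \left(M + z\right)^{2}$
$-250389 + s{\left(J{\left(9 \right)},f \right)} = -250389 - \left(9 - \left(\left(-5 + 2 \cdot 9\right) + 37\right)^{2}\right) = -250389 - \left(9 - \left(\left(-5 + 18\right) + 37\right)^{2}\right) = -250389 - \left(9 - \left(13 + 37\right)^{2}\right) = -250389 - \left(9 - 50^{2}\right) = -250389 + \left(-9 + 2500\right) = -250389 + 2491 = -247898$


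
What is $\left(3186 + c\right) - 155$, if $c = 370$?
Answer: $3401$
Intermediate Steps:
$\left(3186 + c\right) - 155 = \left(3186 + 370\right) - 155 = 3556 - 155 = 3401$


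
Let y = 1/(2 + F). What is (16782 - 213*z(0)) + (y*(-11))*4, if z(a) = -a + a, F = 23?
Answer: 419506/25 ≈ 16780.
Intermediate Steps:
z(a) = 0
y = 1/25 (y = 1/(2 + 23) = 1/25 ≈ 0.040000)
(16782 - 213*z(0)) + (y*(-11))*4 = (16782 - 213*0) + ((1/25)*(-11))*4 = (16782 + 0) - 11/25*4 = 16782 - 44/25 = 419506/25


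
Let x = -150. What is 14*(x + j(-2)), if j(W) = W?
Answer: -2128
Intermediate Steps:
14*(x + j(-2)) = 14*(-150 - 2) = 14*(-152) = -2128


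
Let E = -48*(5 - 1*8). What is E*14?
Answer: 2016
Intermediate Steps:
E = 144 (E = -48*(5 - 8) = -48*(-3) = 144)
E*14 = 144*14 = 2016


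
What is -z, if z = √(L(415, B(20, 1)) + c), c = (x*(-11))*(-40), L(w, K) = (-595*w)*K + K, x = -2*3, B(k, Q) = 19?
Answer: -2*I*√1173549 ≈ -2166.6*I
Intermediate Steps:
x = -6
L(w, K) = K - 595*K*w (L(w, K) = -595*K*w + K = K - 595*K*w)
c = -2640 (c = -6*(-11)*(-40) = 66*(-40) = -2640)
z = 2*I*√1173549 (z = √(19*(1 - 595*415) - 2640) = √(19*(1 - 246925) - 2640) = √(19*(-246924) - 2640) = √(-4691556 - 2640) = √(-4694196) = 2*I*√1173549 ≈ 2166.6*I)
-z = -2*I*√1173549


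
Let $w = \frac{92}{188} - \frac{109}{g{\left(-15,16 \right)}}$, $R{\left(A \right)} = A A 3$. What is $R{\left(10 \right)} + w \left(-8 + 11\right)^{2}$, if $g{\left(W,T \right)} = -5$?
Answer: $\frac{117642}{235} \approx 500.6$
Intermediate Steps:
$R{\left(A \right)} = 3 A^{2}$ ($R{\left(A \right)} = A^{2} \cdot 3 = 3 A^{2}$)
$w = \frac{5238}{235}$ ($w = \frac{92}{188} - \frac{109}{-5} = 92 \cdot \frac{1}{188} - - \frac{109}{5} = \frac{23}{47} + \frac{109}{5} = \frac{5238}{235} \approx 22.289$)
$R{\left(10 \right)} + w \left(-8 + 11\right)^{2} = 3 \cdot 10^{2} + \frac{5238 \left(-8 + 11\right)^{2}}{235} = 3 \cdot 100 + \frac{5238 \cdot 3^{2}}{235} = 300 + \frac{5238}{235} \cdot 9 = 300 + \frac{47142}{235} = \frac{117642}{235}$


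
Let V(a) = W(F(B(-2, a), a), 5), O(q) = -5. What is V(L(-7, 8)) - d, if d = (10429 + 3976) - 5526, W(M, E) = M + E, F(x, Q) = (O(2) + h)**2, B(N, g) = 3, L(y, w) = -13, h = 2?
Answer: -8865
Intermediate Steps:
F(x, Q) = 9 (F(x, Q) = (-5 + 2)**2 = (-3)**2 = 9)
W(M, E) = E + M
V(a) = 14 (V(a) = 5 + 9 = 14)
d = 8879 (d = 14405 - 5526 = 8879)
V(L(-7, 8)) - d = 14 - 1*8879 = 14 - 8879 = -8865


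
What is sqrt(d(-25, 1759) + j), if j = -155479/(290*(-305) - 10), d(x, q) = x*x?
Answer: 3*sqrt(136235720065)/44230 ≈ 25.035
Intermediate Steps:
d(x, q) = x**2
j = 155479/88460 (j = -155479/(-88450 - 10) = -155479/(-88460) = -155479*(-1/88460) = 155479/88460 ≈ 1.7576)
sqrt(d(-25, 1759) + j) = sqrt((-25)**2 + 155479/88460) = sqrt(625 + 155479/88460) = sqrt(55442979/88460) = 3*sqrt(136235720065)/44230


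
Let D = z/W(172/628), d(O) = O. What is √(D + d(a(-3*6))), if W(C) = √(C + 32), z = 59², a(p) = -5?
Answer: √(-14263605 + 5879409*√88391)/1689 ≈ 24.652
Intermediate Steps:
z = 3481
W(C) = √(32 + C)
D = 3481*√88391/1689 (D = 3481/(√(32 + 172/628)) = 3481/(√(32 + 172*(1/628))) = 3481/(√(32 + 43/157)) = 3481/(√(5067/157)) = 3481/((3*√88391/157)) = 3481*(√88391/1689) = 3481*√88391/1689 ≈ 612.74)
√(D + d(a(-3*6))) = √(3481*√88391/1689 - 5) = √(-5 + 3481*√88391/1689)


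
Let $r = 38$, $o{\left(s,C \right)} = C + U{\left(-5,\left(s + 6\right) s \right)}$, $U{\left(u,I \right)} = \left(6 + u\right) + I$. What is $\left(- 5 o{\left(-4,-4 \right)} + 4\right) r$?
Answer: $2242$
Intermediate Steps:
$U{\left(u,I \right)} = 6 + I + u$
$o{\left(s,C \right)} = 1 + C + s \left(6 + s\right)$ ($o{\left(s,C \right)} = C + \left(6 + \left(s + 6\right) s - 5\right) = C + \left(6 + \left(6 + s\right) s - 5\right) = C + \left(6 + s \left(6 + s\right) - 5\right) = C + \left(1 + s \left(6 + s\right)\right) = 1 + C + s \left(6 + s\right)$)
$\left(- 5 o{\left(-4,-4 \right)} + 4\right) r = \left(- 5 \left(1 - 4 - 4 \left(6 - 4\right)\right) + 4\right) 38 = \left(- 5 \left(1 - 4 - 8\right) + 4\right) 38 = \left(\left(-5\right) \left(-11\right) + 4\right) 38 = \left(55 + 4\right) 38 = 59 \cdot 38 = 2242$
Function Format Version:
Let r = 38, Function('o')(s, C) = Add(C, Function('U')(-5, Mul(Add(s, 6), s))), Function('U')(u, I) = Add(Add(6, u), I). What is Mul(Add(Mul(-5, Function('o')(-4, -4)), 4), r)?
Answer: 2242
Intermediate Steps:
Function('U')(u, I) = Add(6, I, u)
Function('o')(s, C) = Add(1, C, Mul(s, Add(6, s))) (Function('o')(s, C) = Add(C, Add(6, Mul(Add(s, 6), s), -5)) = Add(C, Add(6, Mul(Add(6, s), s), -5)) = Add(C, Add(6, Mul(s, Add(6, s)), -5)) = Add(C, Add(1, Mul(s, Add(6, s)))) = Add(1, C, Mul(s, Add(6, s))))
Mul(Add(Mul(-5, Function('o')(-4, -4)), 4), r) = Mul(Add(Mul(-5, Add(1, -4, Mul(-4, Add(6, -4)))), 4), 38) = Mul(Add(Mul(-5, Add(1, -4, Mul(-4, 2))), 4), 38) = Mul(Add(Mul(-5, Add(1, -4, -8)), 4), 38) = Mul(Add(Mul(-5, -11), 4), 38) = Mul(Add(55, 4), 38) = Mul(59, 38) = 2242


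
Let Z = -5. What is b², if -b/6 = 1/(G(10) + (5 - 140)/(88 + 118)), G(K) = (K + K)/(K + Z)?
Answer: 1527696/474721 ≈ 3.2181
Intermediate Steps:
G(K) = 2*K/(-5 + K) (G(K) = (K + K)/(K - 5) = (2*K)/(-5 + K) = 2*K/(-5 + K))
b = -1236/689 (b = -6/(2*10/(-5 + 10) + (5 - 140)/(88 + 118)) = -6/(2*10/5 - 135/206) = -6/(2*10*(⅕) - 135*1/206) = -6/(4 - 135/206) = -6/689/206 = -6*206/689 = -1236/689 ≈ -1.7939)
b² = (-1236/689)² = 1527696/474721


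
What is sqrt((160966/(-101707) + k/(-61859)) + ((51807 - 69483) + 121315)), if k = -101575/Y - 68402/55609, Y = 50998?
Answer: sqrt(32992902276247102420131319838346319612502058)/17842346506470181766 ≈ 321.93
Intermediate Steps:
k = -9136849371/2835947782 (k = -101575/50998 - 68402/55609 = -9136849371/2835947782 ≈ -3.2218)
sqrt((160966/(-101707) + k/(-61859)) + ((51807 - 69483) + 121315)) = sqrt((160966/(-101707) - 9136849371/2835947782/(-61859)) + ((51807 - 69483) + 121315)) = sqrt((160966*(-1/101707) - 9136849371/2835947782*(-1/61859)) + (-17676 + 121315)) = sqrt((-160966/101707 + 9136849371/175428893846738) + 103639) = sqrt(-28237158045395052611/17842346506470181766 + 103639) = sqrt(1849134712426017772993863/17842346506470181766) = sqrt(32992902276247102420131319838346319612502058)/17842346506470181766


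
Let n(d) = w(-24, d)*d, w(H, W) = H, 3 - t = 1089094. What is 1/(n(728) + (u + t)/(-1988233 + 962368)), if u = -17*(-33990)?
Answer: -1025865/17923402019 ≈ -5.7236e-5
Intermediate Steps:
t = -1089091 (t = 3 - 1*1089094 = 3 - 1089094 = -1089091)
u = 577830
n(d) = -24*d
1/(n(728) + (u + t)/(-1988233 + 962368)) = 1/(-24*728 + (577830 - 1089091)/(-1988233 + 962368)) = 1/(-17472 - 511261/(-1025865)) = 1/(-17472 - 511261*(-1/1025865)) = 1/(-17472 + 511261/1025865) = 1/(-17923402019/1025865) = -1025865/17923402019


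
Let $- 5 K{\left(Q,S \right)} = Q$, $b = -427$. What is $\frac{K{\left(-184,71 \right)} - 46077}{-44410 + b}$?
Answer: $\frac{230201}{224185} \approx 1.0268$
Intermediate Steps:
$K{\left(Q,S \right)} = - \frac{Q}{5}$
$\frac{K{\left(-184,71 \right)} - 46077}{-44410 + b} = \frac{\left(- \frac{1}{5}\right) \left(-184\right) - 46077}{-44410 - 427} = \frac{\frac{184}{5} - 46077}{-44837} = \left(- \frac{230201}{5}\right) \left(- \frac{1}{44837}\right) = \frac{230201}{224185}$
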